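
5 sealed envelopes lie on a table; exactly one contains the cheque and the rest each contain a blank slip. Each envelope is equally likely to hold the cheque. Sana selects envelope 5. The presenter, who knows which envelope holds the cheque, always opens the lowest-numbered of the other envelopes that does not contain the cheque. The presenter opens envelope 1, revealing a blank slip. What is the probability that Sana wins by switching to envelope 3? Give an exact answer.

1/4

Apply Bayes' rule, conditioning on where the cheque actually is.
If it is in envelope 1 (prior 1/5): the presenter opened envelope 1, so this case is ruled out; weight (1/5)·0 = 0.
If it is in any of envelopes 2, 3, 4, and 5 (prior 1/5 each): envelope 1 is the lowest-numbered option available, probability 1; weight (1/5)·1 = 1/5 each.
The weights sum to 4/5.
So P(the cheque in envelope 3 | the presenter opened envelope 1) = (1/5) / (4/5) = 1/4.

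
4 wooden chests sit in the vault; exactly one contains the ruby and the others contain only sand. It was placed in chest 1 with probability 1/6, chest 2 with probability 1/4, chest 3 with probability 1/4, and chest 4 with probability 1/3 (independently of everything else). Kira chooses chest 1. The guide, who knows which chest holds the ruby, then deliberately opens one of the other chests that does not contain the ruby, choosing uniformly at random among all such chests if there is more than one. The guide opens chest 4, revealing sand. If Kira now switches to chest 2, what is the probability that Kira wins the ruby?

9/22

Consider each possible location of the ruby in turn.
If it is in chest 1 (prior 1/6): the guide has 3 equally likely choices, so probability 1/3; weight (1/6)·(1/3) = 1/18.
If it is in either of chests 2 and 3 (prior 1/4 each): the guide has 2 equally likely choices, so probability 1/2; weight (1/4)·(1/2) = 1/8 each.
If it is in chest 4 (prior 1/3): the guide opened chest 4, so this case is ruled out; weight (1/3)·0 = 0.
The weights sum to 11/36.
So P(the ruby in chest 2 | the guide opened chest 4) = (1/8) / (11/36) = 9/22.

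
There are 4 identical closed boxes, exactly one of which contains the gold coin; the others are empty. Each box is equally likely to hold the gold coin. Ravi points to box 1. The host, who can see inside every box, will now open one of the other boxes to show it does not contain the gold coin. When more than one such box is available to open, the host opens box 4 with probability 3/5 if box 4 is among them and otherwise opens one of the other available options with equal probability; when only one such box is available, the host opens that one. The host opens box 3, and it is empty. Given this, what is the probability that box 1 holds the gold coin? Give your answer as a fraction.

2/11

Apply Bayes' rule, conditioning on where the gold coin actually is.
If it is in box 1 (prior 1/4): box 4 is available but not opened; box 3 gets probability (1 − 3/5)/2 = 1/5; weight (1/4)·(1/5) = 1/20.
If it is in box 2 (prior 1/4): box 4 is available but not opened, probability 2/5; weight (1/4)·(2/5) = 1/10.
If it is in box 3 (prior 1/4): the host opened box 3, so this case is ruled out; weight (1/4)·0 = 0.
If it is in box 4 (prior 1/4): box 4 holds the prize so is unavailable; the host chooses uniformly among the 2 others, probability 1/2; weight (1/4)·(1/2) = 1/8.
The weights sum to 11/40.
So P(the gold coin in box 1 | the host opened box 3) = (1/20) / (11/40) = 2/11.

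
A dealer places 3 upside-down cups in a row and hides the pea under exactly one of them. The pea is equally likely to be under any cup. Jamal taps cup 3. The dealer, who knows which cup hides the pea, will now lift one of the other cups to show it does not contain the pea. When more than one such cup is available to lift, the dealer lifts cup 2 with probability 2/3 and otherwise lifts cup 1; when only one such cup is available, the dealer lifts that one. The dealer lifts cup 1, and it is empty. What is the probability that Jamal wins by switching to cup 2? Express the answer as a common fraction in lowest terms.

Condition on the true location of the pea.
If it is under cup 1 (prior 1/3): the dealer opened cup 1, so this case is ruled out; weight (1/3)·0 = 0.
If it is under cup 2 (prior 1/3): only cup 1 is available, probability 1; weight (1/3)·1 = 1/3.
If it is under cup 3 (prior 1/3): cup 2 is available but not opened, probability 1/3; weight (1/3)·(1/3) = 1/9.
The weights sum to 4/9.
So P(the pea under cup 2 | the dealer opened cup 1) = (1/3) / (4/9) = 3/4.

3/4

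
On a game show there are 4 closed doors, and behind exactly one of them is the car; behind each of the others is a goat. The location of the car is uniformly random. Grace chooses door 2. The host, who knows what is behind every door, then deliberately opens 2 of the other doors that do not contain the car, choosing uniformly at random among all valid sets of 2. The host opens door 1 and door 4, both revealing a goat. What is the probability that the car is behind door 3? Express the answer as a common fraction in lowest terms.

3/4

Condition on the true location of the car.
If it is behind either of doors 1 and 4 (prior 1/4 each): that door was opened and seen not to hold the prize — ruled out; weight (1/4)·0 = 0 each.
If it is behind door 2 (prior 1/4): the host has 3 equally likely choices, so probability 1/3; weight (1/4)·(1/3) = 1/12.
If it is behind door 3 (prior 1/4): the host has no choice, probability 1; weight (1/4)·1 = 1/4.
The weights sum to 1/3.
So P(the car behind door 3 | the host opened door 1 and door 4) = (1/4) / (1/3) = 3/4.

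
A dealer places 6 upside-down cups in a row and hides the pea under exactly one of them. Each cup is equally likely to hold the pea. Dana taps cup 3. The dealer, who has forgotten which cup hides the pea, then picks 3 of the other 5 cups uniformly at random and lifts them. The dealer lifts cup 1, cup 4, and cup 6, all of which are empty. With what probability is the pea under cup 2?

Consider each possible location of the pea in turn.
If it is under any of cups 1, 4, and 6 (prior 1/6 each): that cup was opened and seen not to hold the prize — ruled out; weight (1/6)·0 = 0 each.
If it is under any of cups 2, 3, and 5 (prior 1/6 each): the dealer picks exactly this set with probability 1/10 regardless, and none is the prize; weight (1/6)·(1/10) = 1/60 each.
The weights sum to 1/20.
So P(the pea under cup 2 | the dealer opened cup 1, cup 4, and cup 6) = (1/60) / (1/20) = 1/3.

1/3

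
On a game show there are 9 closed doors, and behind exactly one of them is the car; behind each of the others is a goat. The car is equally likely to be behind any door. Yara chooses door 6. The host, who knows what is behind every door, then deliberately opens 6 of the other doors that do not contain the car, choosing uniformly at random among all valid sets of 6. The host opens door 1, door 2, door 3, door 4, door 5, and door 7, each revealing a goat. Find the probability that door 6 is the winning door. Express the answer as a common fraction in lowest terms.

Apply Bayes' rule, conditioning on where the car actually is.
If it is behind any of doors 1, 2, 3, 4, 5, and 7 (prior 1/9 each): that door was opened and seen not to hold the prize — ruled out; weight (1/9)·0 = 0 each.
If it is behind door 6 (prior 1/9): the host has 28 equally likely choices, so probability 1/28; weight (1/9)·(1/28) = 1/252.
If it is behind either of doors 8 and 9 (prior 1/9 each): the host has 7 equally likely choices, so probability 1/7; weight (1/9)·(1/7) = 1/63 each.
The weights sum to 1/28.
So P(the car behind door 6 | the host opened door 1, door 2, door 3, door 4, door 5, and door 7) = (1/252) / (1/28) = 1/9.

1/9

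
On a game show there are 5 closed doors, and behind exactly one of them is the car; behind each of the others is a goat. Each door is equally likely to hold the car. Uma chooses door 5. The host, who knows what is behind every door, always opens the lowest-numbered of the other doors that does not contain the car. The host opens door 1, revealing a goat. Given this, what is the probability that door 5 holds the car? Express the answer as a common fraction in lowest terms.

Condition on the true location of the car.
If it is behind door 1 (prior 1/5): the host opened door 1, so this case is ruled out; weight (1/5)·0 = 0.
If it is behind any of doors 2, 3, 4, and 5 (prior 1/5 each): door 1 is the lowest-numbered option available, probability 1; weight (1/5)·1 = 1/5 each.
The weights sum to 4/5.
So P(the car behind door 5 | the host opened door 1) = (1/5) / (4/5) = 1/4.

1/4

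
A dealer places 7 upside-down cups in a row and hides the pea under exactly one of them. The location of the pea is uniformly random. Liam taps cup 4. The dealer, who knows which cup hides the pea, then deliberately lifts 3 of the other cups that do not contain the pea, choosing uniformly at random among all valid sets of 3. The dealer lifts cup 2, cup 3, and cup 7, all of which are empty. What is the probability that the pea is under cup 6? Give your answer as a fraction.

Condition on the true location of the pea.
If it is under any of cups 1, 5, and 6 (prior 1/7 each): the dealer has 10 equally likely choices, so probability 1/10; weight (1/7)·(1/10) = 1/70 each.
If it is under any of cups 2, 3, and 7 (prior 1/7 each): that cup was opened and seen not to hold the prize — ruled out; weight (1/7)·0 = 0 each.
If it is under cup 4 (prior 1/7): the dealer has 20 equally likely choices, so probability 1/20; weight (1/7)·(1/20) = 1/140.
The weights sum to 1/20.
So P(the pea under cup 6 | the dealer opened cup 2, cup 3, and cup 7) = (1/70) / (1/20) = 2/7.

2/7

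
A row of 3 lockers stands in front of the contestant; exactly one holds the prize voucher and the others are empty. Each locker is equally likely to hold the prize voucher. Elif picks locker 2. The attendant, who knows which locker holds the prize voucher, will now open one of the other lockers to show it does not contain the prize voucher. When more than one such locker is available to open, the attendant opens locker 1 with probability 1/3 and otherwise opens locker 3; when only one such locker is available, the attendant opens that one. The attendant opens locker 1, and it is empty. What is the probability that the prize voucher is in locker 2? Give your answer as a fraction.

Condition on the true location of the prize voucher.
If it is in locker 1 (prior 1/3): the attendant opened locker 1, so this case is ruled out; weight (1/3)·0 = 0.
If it is in locker 2 (prior 1/3): locker 1 is available, opened with probability 1/3; weight (1/3)·(1/3) = 1/9.
If it is in locker 3 (prior 1/3): only locker 1 is available, probability 1; weight (1/3)·1 = 1/3.
The weights sum to 4/9.
So P(the prize voucher in locker 2 | the attendant opened locker 1) = (1/9) / (4/9) = 1/4.

1/4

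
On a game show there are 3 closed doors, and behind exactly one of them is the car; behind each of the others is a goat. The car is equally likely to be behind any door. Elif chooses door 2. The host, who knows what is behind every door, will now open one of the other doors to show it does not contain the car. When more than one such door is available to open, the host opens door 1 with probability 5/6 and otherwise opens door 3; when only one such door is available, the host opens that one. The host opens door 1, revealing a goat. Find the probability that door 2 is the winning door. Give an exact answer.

5/11

Consider each possible location of the car in turn.
If it is behind door 1 (prior 1/3): the host opened door 1, so this case is ruled out; weight (1/3)·0 = 0.
If it is behind door 2 (prior 1/3): door 1 is available, opened with probability 5/6; weight (1/3)·(5/6) = 5/18.
If it is behind door 3 (prior 1/3): only door 1 is available, probability 1; weight (1/3)·1 = 1/3.
The weights sum to 11/18.
So P(the car behind door 2 | the host opened door 1) = (5/18) / (11/18) = 5/11.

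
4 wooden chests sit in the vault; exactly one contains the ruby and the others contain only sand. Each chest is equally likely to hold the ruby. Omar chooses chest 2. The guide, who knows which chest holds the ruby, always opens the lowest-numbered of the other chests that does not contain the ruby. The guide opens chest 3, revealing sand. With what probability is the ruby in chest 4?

Consider each possible location of the ruby in turn.
If it is in chest 1 (prior 1/4): chest 3 is the lowest-numbered option available, probability 1; weight (1/4)·1 = 1/4.
If it is in either of chests 2 and 4 (prior 1/4 each): the guide would have opened chest 1 instead, probability 0; weight (1/4)·0 = 0 each.
If it is in chest 3 (prior 1/4): the guide opened chest 3, so this case is ruled out; weight (1/4)·0 = 0.
The weights sum to 1/4.
So P(the ruby in chest 4 | the guide opened chest 3) = 0 / (1/4) = 0.

0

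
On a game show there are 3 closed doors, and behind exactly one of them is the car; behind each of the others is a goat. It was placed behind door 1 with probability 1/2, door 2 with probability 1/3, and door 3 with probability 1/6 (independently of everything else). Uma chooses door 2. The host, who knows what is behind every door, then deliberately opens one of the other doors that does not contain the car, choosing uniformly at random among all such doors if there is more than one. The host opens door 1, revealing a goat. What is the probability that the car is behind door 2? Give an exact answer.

Consider each possible location of the car in turn.
If it is behind door 1 (prior 1/2): the host opened door 1, so this case is ruled out; weight (1/2)·0 = 0.
If it is behind door 2 (prior 1/3): the host has 2 equally likely choices, so probability 1/2; weight (1/3)·(1/2) = 1/6.
If it is behind door 3 (prior 1/6): the host has no choice, probability 1; weight (1/6)·1 = 1/6.
The weights sum to 1/3.
So P(the car behind door 2 | the host opened door 1) = (1/6) / (1/3) = 1/2.

1/2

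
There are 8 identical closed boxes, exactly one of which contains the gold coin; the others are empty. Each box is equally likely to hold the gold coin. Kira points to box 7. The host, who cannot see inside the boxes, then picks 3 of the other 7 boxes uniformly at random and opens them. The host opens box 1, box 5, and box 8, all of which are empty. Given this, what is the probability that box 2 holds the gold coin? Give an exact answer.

1/5

Because the host chose which boxes to open without knowing where the gold coin is, the choice is independent of the prize location. Learning that none of the 3 opened boxes holds the gold coin simply rules out those 3 locations and leaves the remaining 5 boxes still equally likely by symmetry.
So P(the gold coin in box 2) = 1/5.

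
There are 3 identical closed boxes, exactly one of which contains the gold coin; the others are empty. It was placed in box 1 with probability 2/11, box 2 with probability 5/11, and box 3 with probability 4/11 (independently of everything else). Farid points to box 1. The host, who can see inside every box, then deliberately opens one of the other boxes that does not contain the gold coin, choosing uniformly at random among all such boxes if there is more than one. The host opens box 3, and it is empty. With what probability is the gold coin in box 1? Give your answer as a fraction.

Apply Bayes' rule, conditioning on where the gold coin actually is.
If it is in box 1 (prior 2/11): the host has 2 equally likely choices, so probability 1/2; weight (2/11)·(1/2) = 1/11.
If it is in box 2 (prior 5/11): the host has no choice, probability 1; weight (5/11)·1 = 5/11.
If it is in box 3 (prior 4/11): the host opened box 3, so this case is ruled out; weight (4/11)·0 = 0.
The weights sum to 6/11.
So P(the gold coin in box 1 | the host opened box 3) = (1/11) / (6/11) = 1/6.

1/6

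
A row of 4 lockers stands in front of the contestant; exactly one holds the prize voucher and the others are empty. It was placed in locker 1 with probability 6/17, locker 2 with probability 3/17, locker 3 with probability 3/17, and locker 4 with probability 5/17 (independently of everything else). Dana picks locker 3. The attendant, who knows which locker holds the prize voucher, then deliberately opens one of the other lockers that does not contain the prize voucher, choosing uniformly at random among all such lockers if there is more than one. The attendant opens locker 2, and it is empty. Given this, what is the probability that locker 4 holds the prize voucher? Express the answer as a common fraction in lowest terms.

Condition on the true location of the prize voucher.
If it is in locker 1 (prior 6/17): the attendant has 2 equally likely choices, so probability 1/2; weight (6/17)·(1/2) = 3/17.
If it is in locker 2 (prior 3/17): the attendant opened locker 2, so this case is ruled out; weight (3/17)·0 = 0.
If it is in locker 3 (prior 3/17): the attendant has 3 equally likely choices, so probability 1/3; weight (3/17)·(1/3) = 1/17.
If it is in locker 4 (prior 5/17): the attendant has 2 equally likely choices, so probability 1/2; weight (5/17)·(1/2) = 5/34.
The weights sum to 13/34.
So P(the prize voucher in locker 4 | the attendant opened locker 2) = (5/34) / (13/34) = 5/13.

5/13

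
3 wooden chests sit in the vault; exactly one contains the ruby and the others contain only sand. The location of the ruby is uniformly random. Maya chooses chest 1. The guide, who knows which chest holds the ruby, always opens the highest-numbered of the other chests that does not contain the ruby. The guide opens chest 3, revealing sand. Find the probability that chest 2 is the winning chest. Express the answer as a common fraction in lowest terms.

Apply Bayes' rule, conditioning on where the ruby actually is.
If it is in either of chests 1 and 2 (prior 1/3 each): chest 3 is the highest-numbered option available, probability 1; weight (1/3)·1 = 1/3 each.
If it is in chest 3 (prior 1/3): the guide opened chest 3, so this case is ruled out; weight (1/3)·0 = 0.
The weights sum to 2/3.
So P(the ruby in chest 2 | the guide opened chest 3) = (1/3) / (2/3) = 1/2.

1/2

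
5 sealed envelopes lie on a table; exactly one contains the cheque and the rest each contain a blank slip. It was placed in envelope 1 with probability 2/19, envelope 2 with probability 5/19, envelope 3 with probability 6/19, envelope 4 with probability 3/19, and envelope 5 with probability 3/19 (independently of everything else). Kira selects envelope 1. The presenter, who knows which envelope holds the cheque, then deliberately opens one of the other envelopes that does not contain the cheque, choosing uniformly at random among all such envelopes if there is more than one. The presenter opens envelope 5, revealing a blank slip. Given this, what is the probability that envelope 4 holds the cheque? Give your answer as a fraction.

6/31

Consider each possible location of the cheque in turn.
If it is in envelope 1 (prior 2/19): the presenter has 4 equally likely choices, so probability 1/4; weight (2/19)·(1/4) = 1/38.
If it is in envelope 2 (prior 5/19): the presenter has 3 equally likely choices, so probability 1/3; weight (5/19)·(1/3) = 5/57.
If it is in envelope 3 (prior 6/19): the presenter has 3 equally likely choices, so probability 1/3; weight (6/19)·(1/3) = 2/19.
If it is in envelope 4 (prior 3/19): the presenter has 3 equally likely choices, so probability 1/3; weight (3/19)·(1/3) = 1/19.
If it is in envelope 5 (prior 3/19): the presenter opened envelope 5, so this case is ruled out; weight (3/19)·0 = 0.
The weights sum to 31/114.
So P(the cheque in envelope 4 | the presenter opened envelope 5) = (1/19) / (31/114) = 6/31.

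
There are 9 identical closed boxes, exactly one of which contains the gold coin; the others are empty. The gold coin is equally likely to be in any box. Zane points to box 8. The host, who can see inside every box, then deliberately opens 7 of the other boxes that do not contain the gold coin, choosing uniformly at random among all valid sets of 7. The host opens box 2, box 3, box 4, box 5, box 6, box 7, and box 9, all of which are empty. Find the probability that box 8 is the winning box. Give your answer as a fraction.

1/9

Apply Bayes' rule, conditioning on where the gold coin actually is.
If it is in box 1 (prior 1/9): the host has no choice, probability 1; weight (1/9)·1 = 1/9.
If it is in any of boxes 2, 3, 4, 5, 6, 7, and 9 (prior 1/9 each): that box was opened and seen not to hold the prize — ruled out; weight (1/9)·0 = 0 each.
If it is in box 8 (prior 1/9): the host has 8 equally likely choices, so probability 1/8; weight (1/9)·(1/8) = 1/72.
The weights sum to 1/8.
So P(the gold coin in box 8 | the host opened box 2, box 3, box 4, box 5, box 6, box 7, and box 9) = (1/72) / (1/8) = 1/9.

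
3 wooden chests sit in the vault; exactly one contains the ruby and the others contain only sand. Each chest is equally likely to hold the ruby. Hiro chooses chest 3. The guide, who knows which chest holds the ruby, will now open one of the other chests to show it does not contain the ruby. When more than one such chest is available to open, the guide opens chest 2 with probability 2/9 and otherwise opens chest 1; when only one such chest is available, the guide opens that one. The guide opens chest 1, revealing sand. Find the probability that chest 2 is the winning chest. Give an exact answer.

Condition on the true location of the ruby.
If it is in chest 1 (prior 1/3): the guide opened chest 1, so this case is ruled out; weight (1/3)·0 = 0.
If it is in chest 2 (prior 1/3): only chest 1 is available, probability 1; weight (1/3)·1 = 1/3.
If it is in chest 3 (prior 1/3): chest 2 is available but not opened, probability 7/9; weight (1/3)·(7/9) = 7/27.
The weights sum to 16/27.
So P(the ruby in chest 2 | the guide opened chest 1) = (1/3) / (16/27) = 9/16.

9/16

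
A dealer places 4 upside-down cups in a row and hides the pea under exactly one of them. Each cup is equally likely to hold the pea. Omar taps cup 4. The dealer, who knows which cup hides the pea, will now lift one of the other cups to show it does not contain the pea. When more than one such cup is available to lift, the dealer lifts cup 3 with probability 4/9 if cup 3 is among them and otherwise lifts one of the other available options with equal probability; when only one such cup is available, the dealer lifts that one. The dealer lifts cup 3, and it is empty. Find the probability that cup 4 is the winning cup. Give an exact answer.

1/3

Apply Bayes' rule, conditioning on where the pea actually is.
If it is under any of cups 1, 2, and 4 (prior 1/4 each): cup 3 is available, opened with probability 4/9; weight (1/4)·(4/9) = 1/9 each.
If it is under cup 3 (prior 1/4): the dealer opened cup 3, so this case is ruled out; weight (1/4)·0 = 0.
The weights sum to 1/3.
So P(the pea under cup 4 | the dealer opened cup 3) = (1/9) / (1/3) = 1/3.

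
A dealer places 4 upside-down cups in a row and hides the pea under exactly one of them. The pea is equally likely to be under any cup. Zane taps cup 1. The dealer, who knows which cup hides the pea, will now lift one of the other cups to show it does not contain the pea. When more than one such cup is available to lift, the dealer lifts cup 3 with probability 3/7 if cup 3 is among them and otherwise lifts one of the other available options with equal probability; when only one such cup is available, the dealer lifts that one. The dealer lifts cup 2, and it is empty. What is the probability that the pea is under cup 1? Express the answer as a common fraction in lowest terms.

4/19

Apply Bayes' rule, conditioning on where the pea actually is.
If it is under cup 1 (prior 1/4): cup 3 is available but not opened; cup 2 gets probability (1 − 3/7)/2 = 2/7; weight (1/4)·(2/7) = 1/14.
If it is under cup 2 (prior 1/4): the dealer opened cup 2, so this case is ruled out; weight (1/4)·0 = 0.
If it is under cup 3 (prior 1/4): cup 3 holds the prize so is unavailable; the dealer chooses uniformly among the 2 others, probability 1/2; weight (1/4)·(1/2) = 1/8.
If it is under cup 4 (prior 1/4): cup 3 is available but not opened, probability 4/7; weight (1/4)·(4/7) = 1/7.
The weights sum to 19/56.
So P(the pea under cup 1 | the dealer opened cup 2) = (1/14) / (19/56) = 4/19.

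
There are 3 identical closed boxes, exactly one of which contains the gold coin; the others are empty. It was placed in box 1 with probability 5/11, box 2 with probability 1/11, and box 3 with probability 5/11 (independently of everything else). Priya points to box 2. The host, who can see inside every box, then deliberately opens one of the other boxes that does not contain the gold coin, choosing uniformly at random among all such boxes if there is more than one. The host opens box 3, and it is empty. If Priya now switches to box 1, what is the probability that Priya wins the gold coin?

10/11

Consider each possible location of the gold coin in turn.
If it is in box 1 (prior 5/11): the host has no choice, probability 1; weight (5/11)·1 = 5/11.
If it is in box 2 (prior 1/11): the host has 2 equally likely choices, so probability 1/2; weight (1/11)·(1/2) = 1/22.
If it is in box 3 (prior 5/11): the host opened box 3, so this case is ruled out; weight (5/11)·0 = 0.
The weights sum to 1/2.
So P(the gold coin in box 1 | the host opened box 3) = (5/11) / (1/2) = 10/11.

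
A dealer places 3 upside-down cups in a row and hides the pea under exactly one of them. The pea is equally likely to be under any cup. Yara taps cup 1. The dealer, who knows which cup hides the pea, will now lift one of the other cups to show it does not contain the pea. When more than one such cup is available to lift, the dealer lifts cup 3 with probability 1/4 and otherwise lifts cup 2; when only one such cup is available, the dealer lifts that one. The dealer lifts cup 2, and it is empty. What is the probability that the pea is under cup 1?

3/7

Consider each possible location of the pea in turn.
If it is under cup 1 (prior 1/3): cup 3 is available but not opened, probability 3/4; weight (1/3)·(3/4) = 1/4.
If it is under cup 2 (prior 1/3): the dealer opened cup 2, so this case is ruled out; weight (1/3)·0 = 0.
If it is under cup 3 (prior 1/3): only cup 2 is available, probability 1; weight (1/3)·1 = 1/3.
The weights sum to 7/12.
So P(the pea under cup 1 | the dealer opened cup 2) = (1/4) / (7/12) = 3/7.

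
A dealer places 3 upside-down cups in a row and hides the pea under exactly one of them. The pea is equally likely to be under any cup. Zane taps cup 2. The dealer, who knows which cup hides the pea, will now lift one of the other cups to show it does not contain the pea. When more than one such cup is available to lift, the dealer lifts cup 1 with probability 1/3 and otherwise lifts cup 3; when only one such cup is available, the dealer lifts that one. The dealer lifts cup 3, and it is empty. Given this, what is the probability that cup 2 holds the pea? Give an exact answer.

Condition on the true location of the pea.
If it is under cup 1 (prior 1/3): only cup 3 is available, probability 1; weight (1/3)·1 = 1/3.
If it is under cup 2 (prior 1/3): cup 1 is available but not opened, probability 2/3; weight (1/3)·(2/3) = 2/9.
If it is under cup 3 (prior 1/3): the dealer opened cup 3, so this case is ruled out; weight (1/3)·0 = 0.
The weights sum to 5/9.
So P(the pea under cup 2 | the dealer opened cup 3) = (2/9) / (5/9) = 2/5.

2/5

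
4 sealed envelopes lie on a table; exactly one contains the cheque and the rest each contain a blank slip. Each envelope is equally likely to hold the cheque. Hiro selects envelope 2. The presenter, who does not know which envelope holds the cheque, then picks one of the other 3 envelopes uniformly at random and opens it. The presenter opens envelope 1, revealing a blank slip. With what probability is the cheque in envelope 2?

Apply Bayes' rule, conditioning on where the cheque actually is.
If it is in envelope 1 (prior 1/4): the presenter opened envelope 1, so this case is ruled out; weight (1/4)·0 = 0.
If it is in any of envelopes 2, 3, and 4 (prior 1/4 each): the presenter picks envelope 1 with probability 1/3 regardless, and it is not the prize; weight (1/4)·(1/3) = 1/12 each.
The weights sum to 1/4.
So P(the cheque in envelope 2 | the presenter opened envelope 1) = (1/12) / (1/4) = 1/3.

1/3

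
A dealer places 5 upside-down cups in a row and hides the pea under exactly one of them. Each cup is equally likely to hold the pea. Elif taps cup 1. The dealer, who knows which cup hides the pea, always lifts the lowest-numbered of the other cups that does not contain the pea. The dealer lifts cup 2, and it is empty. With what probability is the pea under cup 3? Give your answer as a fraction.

1/4

Apply Bayes' rule, conditioning on where the pea actually is.
If it is under any of cups 1, 3, 4, and 5 (prior 1/5 each): cup 2 is the lowest-numbered option available, probability 1; weight (1/5)·1 = 1/5 each.
If it is under cup 2 (prior 1/5): the dealer opened cup 2, so this case is ruled out; weight (1/5)·0 = 0.
The weights sum to 4/5.
So P(the pea under cup 3 | the dealer opened cup 2) = (1/5) / (4/5) = 1/4.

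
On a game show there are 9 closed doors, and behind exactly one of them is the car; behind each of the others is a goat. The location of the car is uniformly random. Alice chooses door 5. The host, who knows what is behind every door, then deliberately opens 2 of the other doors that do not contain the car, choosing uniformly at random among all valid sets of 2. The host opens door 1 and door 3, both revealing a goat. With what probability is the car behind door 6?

Consider each possible location of the car in turn.
If it is behind either of doors 1 and 3 (prior 1/9 each): that door was opened and seen not to hold the prize — ruled out; weight (1/9)·0 = 0 each.
If it is behind any of doors 2, 4, 6, 7, 8, and 9 (prior 1/9 each): the host has 21 equally likely choices, so probability 1/21; weight (1/9)·(1/21) = 1/189 each.
If it is behind door 5 (prior 1/9): the host has 28 equally likely choices, so probability 1/28; weight (1/9)·(1/28) = 1/252.
The weights sum to 1/28.
So P(the car behind door 6 | the host opened door 1 and door 3) = (1/189) / (1/28) = 4/27.

4/27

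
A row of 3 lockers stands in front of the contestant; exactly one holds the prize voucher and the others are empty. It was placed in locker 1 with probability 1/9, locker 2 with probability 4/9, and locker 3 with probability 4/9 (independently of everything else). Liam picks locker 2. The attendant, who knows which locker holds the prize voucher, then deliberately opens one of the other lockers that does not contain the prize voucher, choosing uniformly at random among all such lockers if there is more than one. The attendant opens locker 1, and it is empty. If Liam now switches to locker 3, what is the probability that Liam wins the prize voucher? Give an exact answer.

2/3

Consider each possible location of the prize voucher in turn.
If it is in locker 1 (prior 1/9): the attendant opened locker 1, so this case is ruled out; weight (1/9)·0 = 0.
If it is in locker 2 (prior 4/9): the attendant has 2 equally likely choices, so probability 1/2; weight (4/9)·(1/2) = 2/9.
If it is in locker 3 (prior 4/9): the attendant has no choice, probability 1; weight (4/9)·1 = 4/9.
The weights sum to 2/3.
So P(the prize voucher in locker 3 | the attendant opened locker 1) = (4/9) / (2/3) = 2/3.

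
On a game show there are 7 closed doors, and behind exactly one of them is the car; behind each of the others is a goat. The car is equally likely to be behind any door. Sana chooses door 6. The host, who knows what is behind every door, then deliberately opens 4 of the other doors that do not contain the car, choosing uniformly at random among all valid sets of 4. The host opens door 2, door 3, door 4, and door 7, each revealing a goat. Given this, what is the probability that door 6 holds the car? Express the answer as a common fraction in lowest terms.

1/7

Apply Bayes' rule, conditioning on where the car actually is.
If it is behind either of doors 1 and 5 (prior 1/7 each): the host has 5 equally likely choices, so probability 1/5; weight (1/7)·(1/5) = 1/35 each.
If it is behind any of doors 2, 3, 4, and 7 (prior 1/7 each): that door was opened and seen not to hold the prize — ruled out; weight (1/7)·0 = 0 each.
If it is behind door 6 (prior 1/7): the host has 15 equally likely choices, so probability 1/15; weight (1/7)·(1/15) = 1/105.
The weights sum to 1/15.
So P(the car behind door 6 | the host opened door 2, door 3, door 4, and door 7) = (1/105) / (1/15) = 1/7.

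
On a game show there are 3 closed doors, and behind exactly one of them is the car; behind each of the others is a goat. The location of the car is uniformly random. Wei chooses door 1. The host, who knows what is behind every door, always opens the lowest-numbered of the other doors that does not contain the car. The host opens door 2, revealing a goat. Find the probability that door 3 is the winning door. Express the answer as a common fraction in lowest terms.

Apply Bayes' rule, conditioning on where the car actually is.
If it is behind either of doors 1 and 3 (prior 1/3 each): door 2 is the lowest-numbered option available, probability 1; weight (1/3)·1 = 1/3 each.
If it is behind door 2 (prior 1/3): the host opened door 2, so this case is ruled out; weight (1/3)·0 = 0.
The weights sum to 2/3.
So P(the car behind door 3 | the host opened door 2) = (1/3) / (2/3) = 1/2.

1/2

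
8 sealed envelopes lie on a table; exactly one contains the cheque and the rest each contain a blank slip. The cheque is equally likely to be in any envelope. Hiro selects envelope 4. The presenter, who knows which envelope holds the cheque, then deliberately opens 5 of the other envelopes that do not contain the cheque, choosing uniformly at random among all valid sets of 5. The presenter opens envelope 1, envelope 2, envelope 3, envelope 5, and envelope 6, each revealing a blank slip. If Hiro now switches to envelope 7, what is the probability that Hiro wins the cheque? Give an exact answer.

Apply Bayes' rule, conditioning on where the cheque actually is.
If it is in any of envelopes 1, 2, 3, 5, and 6 (prior 1/8 each): that envelope was opened and seen not to hold the prize — ruled out; weight (1/8)·0 = 0 each.
If it is in envelope 4 (prior 1/8): the presenter has 21 equally likely choices, so probability 1/21; weight (1/8)·(1/21) = 1/168.
If it is in either of envelopes 7 and 8 (prior 1/8 each): the presenter has 6 equally likely choices, so probability 1/6; weight (1/8)·(1/6) = 1/48 each.
The weights sum to 1/21.
So P(the cheque in envelope 7 | the presenter opened envelope 1, envelope 2, envelope 3, envelope 5, and envelope 6) = (1/48) / (1/21) = 7/16.

7/16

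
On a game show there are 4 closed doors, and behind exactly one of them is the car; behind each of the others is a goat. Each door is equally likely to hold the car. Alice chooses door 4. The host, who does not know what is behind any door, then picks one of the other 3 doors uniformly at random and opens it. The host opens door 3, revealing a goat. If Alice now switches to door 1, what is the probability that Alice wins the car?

1/3

Because the host chose which door to open without knowing where the car is, the choice is independent of the prize location. Learning that door 3 does not hold the car simply rules out that one location and leaves the remaining 3 doors still equally likely by symmetry.
So P(the car behind door 1) = 1/3.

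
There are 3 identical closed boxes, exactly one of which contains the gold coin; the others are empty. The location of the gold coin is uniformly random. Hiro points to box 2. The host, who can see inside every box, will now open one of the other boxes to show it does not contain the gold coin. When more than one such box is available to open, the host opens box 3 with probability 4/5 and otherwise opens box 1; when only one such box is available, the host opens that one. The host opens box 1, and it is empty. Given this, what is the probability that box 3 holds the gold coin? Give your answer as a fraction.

Condition on the true location of the gold coin.
If it is in box 1 (prior 1/3): the host opened box 1, so this case is ruled out; weight (1/3)·0 = 0.
If it is in box 2 (prior 1/3): box 3 is available but not opened, probability 1/5; weight (1/3)·(1/5) = 1/15.
If it is in box 3 (prior 1/3): only box 1 is available, probability 1; weight (1/3)·1 = 1/3.
The weights sum to 2/5.
So P(the gold coin in box 3 | the host opened box 1) = (1/3) / (2/5) = 5/6.

5/6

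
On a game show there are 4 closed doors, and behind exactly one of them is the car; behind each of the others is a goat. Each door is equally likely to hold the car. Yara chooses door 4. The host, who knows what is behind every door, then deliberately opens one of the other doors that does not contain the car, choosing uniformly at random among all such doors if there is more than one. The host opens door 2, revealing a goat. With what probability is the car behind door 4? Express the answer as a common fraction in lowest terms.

1/4

Apply Bayes' rule, conditioning on where the car actually is.
If it is behind either of doors 1 and 3 (prior 1/4 each): the host has 2 equally likely choices, so probability 1/2; weight (1/4)·(1/2) = 1/8 each.
If it is behind door 2 (prior 1/4): the host opened door 2, so this case is ruled out; weight (1/4)·0 = 0.
If it is behind door 4 (prior 1/4): the host has 3 equally likely choices, so probability 1/3; weight (1/4)·(1/3) = 1/12.
The weights sum to 1/3.
So P(the car behind door 4 | the host opened door 2) = (1/12) / (1/3) = 1/4.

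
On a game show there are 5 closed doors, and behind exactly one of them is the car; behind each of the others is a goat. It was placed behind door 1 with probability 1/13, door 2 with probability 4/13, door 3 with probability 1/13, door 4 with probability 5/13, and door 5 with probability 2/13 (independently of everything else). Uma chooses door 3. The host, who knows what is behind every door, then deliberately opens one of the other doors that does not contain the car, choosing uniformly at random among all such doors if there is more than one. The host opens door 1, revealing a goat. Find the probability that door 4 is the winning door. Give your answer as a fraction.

Consider each possible location of the car in turn.
If it is behind door 1 (prior 1/13): the host opened door 1, so this case is ruled out; weight (1/13)·0 = 0.
If it is behind door 2 (prior 4/13): the host has 3 equally likely choices, so probability 1/3; weight (4/13)·(1/3) = 4/39.
If it is behind door 3 (prior 1/13): the host has 4 equally likely choices, so probability 1/4; weight (1/13)·(1/4) = 1/52.
If it is behind door 4 (prior 5/13): the host has 3 equally likely choices, so probability 1/3; weight (5/13)·(1/3) = 5/39.
If it is behind door 5 (prior 2/13): the host has 3 equally likely choices, so probability 1/3; weight (2/13)·(1/3) = 2/39.
The weights sum to 47/156.
So P(the car behind door 4 | the host opened door 1) = (5/39) / (47/156) = 20/47.

20/47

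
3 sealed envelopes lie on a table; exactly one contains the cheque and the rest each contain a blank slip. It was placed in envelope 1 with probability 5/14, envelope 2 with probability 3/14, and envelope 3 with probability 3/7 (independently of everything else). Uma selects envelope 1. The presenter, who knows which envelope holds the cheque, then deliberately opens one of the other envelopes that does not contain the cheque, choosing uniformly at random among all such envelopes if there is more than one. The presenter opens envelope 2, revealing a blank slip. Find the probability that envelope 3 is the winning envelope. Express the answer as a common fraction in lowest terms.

12/17

Consider each possible location of the cheque in turn.
If it is in envelope 1 (prior 5/14): the presenter has 2 equally likely choices, so probability 1/2; weight (5/14)·(1/2) = 5/28.
If it is in envelope 2 (prior 3/14): the presenter opened envelope 2, so this case is ruled out; weight (3/14)·0 = 0.
If it is in envelope 3 (prior 3/7): the presenter has no choice, probability 1; weight (3/7)·1 = 3/7.
The weights sum to 17/28.
So P(the cheque in envelope 3 | the presenter opened envelope 2) = (3/7) / (17/28) = 12/17.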